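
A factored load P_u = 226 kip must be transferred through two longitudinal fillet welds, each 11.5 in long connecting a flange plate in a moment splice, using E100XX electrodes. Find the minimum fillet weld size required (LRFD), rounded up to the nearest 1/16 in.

w = 5/16 in

E100XX → F_EXX = 100 ksi.
Total weld length L = 23 in.
Required throat t_e = P_u / (φ × 0.6 F_EXX × L) = 226 / (0.75 × 0.6 × 100 × 23) = 0.2184 in.
Required leg w = t_e / 0.707 = 0.3089 in → use 5/16 in.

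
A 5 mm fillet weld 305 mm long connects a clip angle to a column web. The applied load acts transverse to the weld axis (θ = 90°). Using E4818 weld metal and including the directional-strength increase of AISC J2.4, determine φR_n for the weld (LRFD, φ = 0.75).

φR_n ≈ 349 kN

E48XX → F_EXX = 480 MPa.
t_e = 0.707 × 5 = 3.535 mm; A_we = 3.535 × 305 = 1078 mm².
Directional factor: 1.0 + 0.5 sin^1.5(90°) = 1.5.
F_nw = 0.6 × 480 × 1.5 = 432 MPa.
φR_n = 0.75 × 432 × 1078 × 10⁻³ = 349.3 kN.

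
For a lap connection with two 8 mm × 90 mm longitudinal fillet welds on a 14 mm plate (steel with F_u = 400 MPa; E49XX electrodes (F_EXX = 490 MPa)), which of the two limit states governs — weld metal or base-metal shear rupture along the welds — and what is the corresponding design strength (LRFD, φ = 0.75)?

t_e = 0.707 × 8 = 5.656 mm; L = 180 mm.
Weld metal: φR_n = 0.75 × 0.6 × 490 × 5.656 × 180 × 10⁻³ = 224.5 kN.
Base metal (shear rupture): φR_n = 0.75 × 0.6 × 400 × 14 × 180 × 10⁻³ = 453.6 kN.
Governing: weld metal.

φR_n ≈ 224 kN (weld metal governs)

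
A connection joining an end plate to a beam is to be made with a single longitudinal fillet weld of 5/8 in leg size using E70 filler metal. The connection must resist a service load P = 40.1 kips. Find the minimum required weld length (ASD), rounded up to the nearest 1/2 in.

E70XX → F_EXX = 70 ksi.
Throat t_e = 0.707 × 0.625 = 0.4419 in.
r_n/Ω = (0.6 × 70 × 0.4419) / 2.0 = 9.279 kip/in.
L_req = P / (r_n/Ω) = 40.1 / 9.279 = 4.321 in total.
Round up → use L = 4.5 in.

L = 4.5 in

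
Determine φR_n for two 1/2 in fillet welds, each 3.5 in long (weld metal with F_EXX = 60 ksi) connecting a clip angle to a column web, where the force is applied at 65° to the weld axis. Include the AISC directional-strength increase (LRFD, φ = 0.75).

φR_n ≈ 95.6 kip

t_e = 0.707 × 0.5 = 0.3535 in; A_we = 0.3535 × 7 = 2.474 in².
Directional factor: 1.0 + 0.5 sin^1.5(65°) = 1.431.
F_nw = 0.6 × 60 × 1.431 = 51.53 ksi.
φR_n = 0.75 × 51.53 × 2.474 = 95.63 kip.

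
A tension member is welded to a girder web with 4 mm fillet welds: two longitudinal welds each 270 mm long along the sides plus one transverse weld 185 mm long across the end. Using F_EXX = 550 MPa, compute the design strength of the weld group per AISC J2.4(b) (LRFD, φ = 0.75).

φR_n ≈ 515 kN

t_e = 0.707 × 4 = 2.828 mm.
R_nwl = 0.6 × 550 × 2.828 × 540 × 10⁻³ = 503.9 kN (longitudinal, 2 welds).
R_nwt = 0.6 × 550 × 2.828 × 185 × 10⁻³ = 172.6 kN (transverse, base value).
(i) R_nwl + R_nwt = 676.6 kN; (ii) 0.85 R_nwl + 1.5 R_nwt = 687.3 kN.
R_n = max = 687.3 kN [governs: (ii)]; φR_n = 515.5 kN.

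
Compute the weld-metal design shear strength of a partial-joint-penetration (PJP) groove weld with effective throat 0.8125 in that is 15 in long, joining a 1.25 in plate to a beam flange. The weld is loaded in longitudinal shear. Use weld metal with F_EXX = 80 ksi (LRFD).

φR_n ≈ 439 kips

Effective throat (given) t_e = 0.8125 in.
A_we = 0.8125 × 15 = 12.19 in².
F_nw = 0.6 F_EXX = 48 ksi.
φR_n = 0.75 × 48 × 12.19 = 438.8 kips.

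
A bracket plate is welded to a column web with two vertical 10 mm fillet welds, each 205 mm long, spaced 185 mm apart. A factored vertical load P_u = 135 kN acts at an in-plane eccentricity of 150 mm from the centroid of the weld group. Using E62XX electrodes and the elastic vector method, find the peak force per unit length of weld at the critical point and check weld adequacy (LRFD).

f_max ≈ 823 N/mm; adequate

E62XX → F_EXX = 620 MPa.
Total weld length L_w = 410 mm. Treat welds as unit-width lines.
Polar moment about centroid: J = 2[d³/12 + d(b/2)²] = 2[205³/12 + 205×92.5²] = 4944000 mm³.
Direct shear f_v = P/L_w = 135×10³ / 410 = 329.3 N/mm (vertical).
Torsion M = P·e = 135×10³ × 150 = 20250000 N·mm.
Critical point at (x, y) = (92.5, 102.5) from centroid. f_tx = M·y/J = 419.8 N/mm; f_ty = M·x/J = 378.9 N/mm.
Resultant f_max = √[f_tx² + (f_v + f_ty)²] = √[419.8² + (329.3 + 378.9)²] = 823.2 N/mm.
Capacity per unit length: φr_n = 0.75 × 0.6 × 620 × (0.707 × 10) = 1973 N/mm.
823.2 ≤ 1973 → adequate.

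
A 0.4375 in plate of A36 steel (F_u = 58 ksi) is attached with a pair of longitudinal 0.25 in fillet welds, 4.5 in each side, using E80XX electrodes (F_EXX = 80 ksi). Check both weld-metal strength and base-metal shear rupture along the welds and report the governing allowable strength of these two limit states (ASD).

R_n/Ω ≈ 38.2 kips (weld metal governs)

t_e = 0.707 × 0.25 = 0.1767 in; L = 9 in.
Weld metal: R_n/Ω = (1/2.0) × 0.6 × 80 × 0.1767 × 9 = 38.18 kips.
Base metal (shear rupture): R_n/Ω = (1/2.0) × 0.6 × 58 × 0.4375 × 9 = 68.51 kips.
Governing: weld metal.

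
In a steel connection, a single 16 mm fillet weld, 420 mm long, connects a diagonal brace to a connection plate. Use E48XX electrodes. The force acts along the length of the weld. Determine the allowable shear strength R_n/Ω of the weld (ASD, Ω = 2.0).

E48XX → F_EXX = 480 MPa.
Effective throat t_e = 0.707 × 16 = 11.31 mm.
Total length L = 420 mm; A_we = 11.31 × 420 = 4751 mm².
F_nw = 0.6 F_EXX = 0.6 × 480 = 288 MPa.
R_n = 288 × 4751 × 10⁻³ = 1368 kN; R_n/Ω = 1368/2.0 = 684.1 kN.

R_n/Ω ≈ 684 kN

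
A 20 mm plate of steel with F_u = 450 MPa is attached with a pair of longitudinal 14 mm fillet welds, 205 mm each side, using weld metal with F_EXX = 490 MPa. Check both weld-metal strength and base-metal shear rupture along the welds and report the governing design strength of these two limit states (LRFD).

t_e = 0.707 × 14 = 9.898 mm; L = 410 mm.
Weld metal: φR_n = 0.75 × 0.6 × 490 × 9.898 × 410 × 10⁻³ = 894.8 kN.
Base metal (shear rupture): φR_n = 0.75 × 0.6 × 450 × 20 × 410 × 10⁻³ = 1660 kN.
Governing: weld metal.

φR_n ≈ 895 kN (weld metal governs)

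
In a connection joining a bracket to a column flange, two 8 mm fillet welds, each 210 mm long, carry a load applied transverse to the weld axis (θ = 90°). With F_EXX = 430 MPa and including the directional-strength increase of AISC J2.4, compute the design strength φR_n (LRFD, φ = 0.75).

φR_n ≈ 689 kN

t_e = 0.707 × 8 = 5.656 mm; A_we = 5.656 × 420 = 2376 mm².
Directional factor: 1.0 + 0.5 sin^1.5(90°) = 1.5.
F_nw = 0.6 × 430 × 1.5 = 387 MPa.
φR_n = 0.75 × 387 × 2376 × 10⁻³ = 689.5 kN.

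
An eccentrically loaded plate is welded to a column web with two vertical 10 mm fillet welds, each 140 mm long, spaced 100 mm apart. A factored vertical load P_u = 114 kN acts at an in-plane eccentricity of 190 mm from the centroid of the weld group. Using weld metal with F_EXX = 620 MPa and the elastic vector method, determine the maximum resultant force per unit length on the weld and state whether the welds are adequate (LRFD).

Total weld length L_w = 280 mm. Treat welds as unit-width lines.
Polar moment about centroid: J = 2[d³/12 + d(b/2)²] = 2[140³/12 + 140×50²] = 1157000 mm³.
Direct shear f_v = P/L_w = 114×10³ / 280 = 407.1 N/mm (vertical).
Torsion M = P·e = 114×10³ × 190 = 21660000 N·mm.
Critical point at (x, y) = (50, 70) from centroid. f_tx = M·y/J = 1310 N/mm; f_ty = M·x/J = 935.8 N/mm.
Resultant f_max = √[f_tx² + (f_v + f_ty)²] = √[1310² + (407.1 + 935.8)²] = 1876 N/mm.
Capacity per unit length: φr_n = 0.75 × 0.6 × 620 × (0.707 × 10) = 1973 N/mm.
1876 ≤ 1973 → adequate.

f_max ≈ 1880 N/mm; adequate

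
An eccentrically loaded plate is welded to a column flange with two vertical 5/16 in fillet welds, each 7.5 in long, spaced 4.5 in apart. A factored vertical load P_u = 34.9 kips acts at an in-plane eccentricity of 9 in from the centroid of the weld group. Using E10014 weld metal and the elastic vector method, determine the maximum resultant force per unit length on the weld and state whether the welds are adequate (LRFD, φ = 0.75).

E100XX → F_EXX = 100 ksi.
Total weld length L_w = 15 in. Treat welds as unit-width lines.
Polar moment about centroid: J = 2[d³/12 + d(b/2)²] = 2[7.5³/12 + 7.5×2.25²] = 146.2 in³.
Direct shear f_v = P/L_w = 34.9 / 15 = 2.327 kip/in (vertical).
Torsion M = P·e = 34.9 × 9 = 314.1 kip·in.
Critical point at (x, y) = (2.25, 3.75) from centroid. f_tx = M·y/J = 8.054 kip/in; f_ty = M·x/J = 4.832 kip/in.
Resultant f_max = √[f_tx² + (f_v + f_ty)²] = √[8.054² + (2.327 + 4.832)²] = 10.78 kip/in.
Capacity per unit length: φr_n = 0.75 × 0.6 × 100 × (0.707 × 0.3125) = 9.942 kip/in.
10.78 > 9.942 → NOT adequate.

f_max ≈ 10.8 kip/in; NOT adequate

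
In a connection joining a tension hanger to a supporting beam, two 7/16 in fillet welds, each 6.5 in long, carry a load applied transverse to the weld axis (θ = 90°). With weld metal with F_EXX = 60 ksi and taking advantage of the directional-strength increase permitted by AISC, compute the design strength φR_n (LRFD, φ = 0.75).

φR_n ≈ 163 kip

t_e = 0.707 × 0.4375 = 0.3093 in; A_we = 0.3093 × 13 = 4.021 in².
Directional factor: 1.0 + 0.5 sin^1.5(90°) = 1.5.
F_nw = 0.6 × 60 × 1.5 = 54 ksi.
φR_n = 0.75 × 54 × 4.021 = 162.9 kip.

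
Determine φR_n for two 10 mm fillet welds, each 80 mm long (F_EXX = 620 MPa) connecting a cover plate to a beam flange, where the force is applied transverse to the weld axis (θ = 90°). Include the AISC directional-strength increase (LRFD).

φR_n ≈ 473 kN

t_e = 0.707 × 10 = 7.07 mm; A_we = 7.07 × 160 = 1131 mm².
Directional factor: 1.0 + 0.5 sin^1.5(90°) = 1.5.
F_nw = 0.6 × 620 × 1.5 = 558 MPa.
φR_n = 0.75 × 558 × 1131 × 10⁻³ = 473.4 kN.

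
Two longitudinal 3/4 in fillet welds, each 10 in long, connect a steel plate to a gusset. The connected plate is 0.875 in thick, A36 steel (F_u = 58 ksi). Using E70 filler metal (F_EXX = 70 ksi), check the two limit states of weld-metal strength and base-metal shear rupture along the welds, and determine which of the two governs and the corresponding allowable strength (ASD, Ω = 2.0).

R_n/Ω ≈ 223 kip (weld metal governs)

t_e = 0.707 × 0.75 = 0.5302 in; L = 20 in.
Weld metal: R_n/Ω = (1/2.0) × 0.6 × 70 × 0.5302 × 20 = 222.7 kip.
Base metal (shear rupture): R_n/Ω = (1/2.0) × 0.6 × 58 × 0.875 × 20 = 304.5 kip.
Governing: weld metal.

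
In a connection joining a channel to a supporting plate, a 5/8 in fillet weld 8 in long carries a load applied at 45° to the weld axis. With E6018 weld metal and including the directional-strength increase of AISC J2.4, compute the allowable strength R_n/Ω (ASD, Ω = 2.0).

E60XX → F_EXX = 60 ksi.
t_e = 0.707 × 0.625 = 0.4419 in; A_we = 0.4419 × 8 = 3.535 in².
Directional factor: 1.0 + 0.5 sin^1.5(45°) = 1.297.
F_nw = 0.6 × 60 × 1.297 = 46.7 ksi.
R_n/Ω = (46.7 × 3.535) / 2.0 = 82.55 kip.

R_n/Ω ≈ 82.5 kip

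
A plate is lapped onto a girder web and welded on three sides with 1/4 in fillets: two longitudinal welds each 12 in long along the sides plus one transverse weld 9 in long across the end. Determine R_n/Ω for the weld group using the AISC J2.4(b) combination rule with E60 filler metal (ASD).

E60XX → F_EXX = 60 ksi.
t_e = 0.707 × 0.25 = 0.1767 in.
R_nwl = 0.6 × 60 × 0.1767 × 24 = 152.7 kips (longitudinal, 2 welds).
R_nwt = 0.6 × 60 × 0.1767 × 9 = 57.27 kips (transverse, base value).
(i) R_nwl + R_nwt = 210 kips; (ii) 0.85 R_nwl + 1.5 R_nwt = 215.7 kips.
R_n = max = 215.7 kips [governs: (ii)]; R_n/Ω = 107.9 kips.

R_n/Ω ≈ 108 kips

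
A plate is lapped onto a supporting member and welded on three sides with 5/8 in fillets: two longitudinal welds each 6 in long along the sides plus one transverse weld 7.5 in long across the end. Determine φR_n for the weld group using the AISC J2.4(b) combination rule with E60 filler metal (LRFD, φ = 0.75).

φR_n ≈ 256 kip

E60XX → F_EXX = 60 ksi.
t_e = 0.707 × 0.625 = 0.4419 in.
R_nwl = 0.6 × 60 × 0.4419 × 12 = 190.9 kip (longitudinal, 2 welds).
R_nwt = 0.6 × 60 × 0.4419 × 7.5 = 119.3 kip (transverse, base value).
(i) R_nwl + R_nwt = 310.2 kip; (ii) 0.85 R_nwl + 1.5 R_nwt = 341.2 kip.
R_n = max = 341.2 kip [governs: (ii)]; φR_n = 255.9 kip.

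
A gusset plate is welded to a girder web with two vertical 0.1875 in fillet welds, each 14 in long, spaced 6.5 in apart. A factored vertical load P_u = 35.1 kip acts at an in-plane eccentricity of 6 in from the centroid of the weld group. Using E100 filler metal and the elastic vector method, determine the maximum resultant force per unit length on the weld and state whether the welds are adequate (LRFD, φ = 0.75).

f_max ≈ 2.92 kip/in; adequate

E100XX → F_EXX = 100 ksi.
Total weld length L_w = 28 in. Treat welds as unit-width lines.
Polar moment about centroid: J = 2[d³/12 + d(b/2)²] = 2[14³/12 + 14×3.25²] = 753.1 in³.
Direct shear f_v = P/L_w = 35.1 / 28 = 1.254 kip/in (vertical).
Torsion M = P·e = 35.1 × 6 = 210.6 kip·in.
Critical point at (x, y) = (3.25, 7) from centroid. f_tx = M·y/J = 1.958 kip/in; f_ty = M·x/J = 0.9089 kip/in.
Resultant f_max = √[f_tx² + (f_v + f_ty)²] = √[1.958² + (1.254 + 0.9089)²] = 2.917 kip/in.
Capacity per unit length: φr_n = 0.75 × 0.6 × 100 × (0.707 × 0.1875) = 5.965 kip/in.
2.917 ≤ 5.965 → adequate.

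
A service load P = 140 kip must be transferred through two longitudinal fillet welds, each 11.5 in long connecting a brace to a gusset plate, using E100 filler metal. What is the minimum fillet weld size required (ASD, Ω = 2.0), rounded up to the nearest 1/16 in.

E100XX → F_EXX = 100 ksi.
Total weld length L = 23 in.
Required throat t_e = P × Ω / (0.6 F_EXX × L) = 140 × 2.0 / (0.6 × 100 × 23) = 0.2029 in.
Required leg w = t_e / 0.707 = 0.287 in → use 5/16 in.

w = 5/16 in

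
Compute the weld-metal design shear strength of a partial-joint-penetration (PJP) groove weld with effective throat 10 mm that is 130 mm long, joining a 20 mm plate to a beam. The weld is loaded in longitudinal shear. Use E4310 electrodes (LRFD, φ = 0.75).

φR_n ≈ 252 kN

E43XX → F_EXX = 430 MPa.
Effective throat (given) t_e = 10 mm.
A_we = 10 × 130 = 1300 mm².
F_nw = 0.6 F_EXX = 258 MPa.
φR_n = 0.75 × 258 × 1300 × 10⁻³ = 251.6 kN.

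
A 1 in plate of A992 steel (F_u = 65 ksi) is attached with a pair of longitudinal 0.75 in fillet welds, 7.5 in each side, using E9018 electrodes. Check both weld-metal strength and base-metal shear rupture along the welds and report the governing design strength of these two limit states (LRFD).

φR_n ≈ 322 kips (weld metal governs)

E90XX → F_EXX = 90 ksi.
t_e = 0.707 × 0.75 = 0.5302 in; L = 15 in.
Weld metal: φR_n = 0.75 × 0.6 × 90 × 0.5302 × 15 = 322.1 kips.
Base metal (shear rupture): φR_n = 0.75 × 0.6 × 65 × 1 × 15 = 438.8 kips.
Governing: weld metal.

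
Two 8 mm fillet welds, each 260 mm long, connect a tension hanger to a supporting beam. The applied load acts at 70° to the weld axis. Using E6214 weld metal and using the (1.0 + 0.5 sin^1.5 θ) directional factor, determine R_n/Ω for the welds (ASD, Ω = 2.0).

R_n/Ω ≈ 796 kN

E62XX → F_EXX = 620 MPa.
t_e = 0.707 × 8 = 5.656 mm; A_we = 5.656 × 520 = 2941 mm².
Directional factor: 1.0 + 0.5 sin^1.5(70°) = 1.455.
F_nw = 0.6 × 620 × 1.455 = 541.4 MPa.
R_n/Ω = (541.4 × 2941) / 2.0 × 10⁻³ = 796.2 kN.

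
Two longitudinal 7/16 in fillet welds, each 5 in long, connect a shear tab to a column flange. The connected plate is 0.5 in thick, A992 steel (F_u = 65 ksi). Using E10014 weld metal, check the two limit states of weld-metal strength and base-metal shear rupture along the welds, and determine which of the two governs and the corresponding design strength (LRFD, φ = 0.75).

E100XX → F_EXX = 100 ksi.
t_e = 0.707 × 0.4375 = 0.3093 in; L = 10 in.
Weld metal: φR_n = 0.75 × 0.6 × 100 × 0.3093 × 10 = 139.2 kip.
Base metal (shear rupture): φR_n = 0.75 × 0.6 × 65 × 0.5 × 10 = 146.2 kip.
Governing: weld metal.

φR_n ≈ 139 kip (weld metal governs)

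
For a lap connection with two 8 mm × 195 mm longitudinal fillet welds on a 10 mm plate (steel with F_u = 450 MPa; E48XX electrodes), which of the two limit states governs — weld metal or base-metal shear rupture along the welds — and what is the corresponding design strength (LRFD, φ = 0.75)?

E48XX → F_EXX = 480 MPa.
t_e = 0.707 × 8 = 5.656 mm; L = 390 mm.
Weld metal: φR_n = 0.75 × 0.6 × 480 × 5.656 × 390 × 10⁻³ = 476.5 kN.
Base metal (shear rupture): φR_n = 0.75 × 0.6 × 450 × 10 × 390 × 10⁻³ = 789.8 kN.
Governing: weld metal.

φR_n ≈ 476 kN (weld metal governs)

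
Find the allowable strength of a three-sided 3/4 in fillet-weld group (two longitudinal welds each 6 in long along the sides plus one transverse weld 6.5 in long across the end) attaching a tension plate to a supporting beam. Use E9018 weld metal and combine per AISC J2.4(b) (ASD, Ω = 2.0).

R_n/Ω ≈ 286 kips

E90XX → F_EXX = 90 ksi.
t_e = 0.707 × 0.75 = 0.5302 in.
R_nwl = 0.6 × 90 × 0.5302 × 12 = 343.6 kips (longitudinal, 2 welds).
R_nwt = 0.6 × 90 × 0.5302 × 6.5 = 186.1 kips (transverse, base value).
(i) R_nwl + R_nwt = 529.7 kips; (ii) 0.85 R_nwl + 1.5 R_nwt = 571.2 kips.
R_n = max = 571.2 kips [governs: (ii)]; R_n/Ω = 285.6 kips.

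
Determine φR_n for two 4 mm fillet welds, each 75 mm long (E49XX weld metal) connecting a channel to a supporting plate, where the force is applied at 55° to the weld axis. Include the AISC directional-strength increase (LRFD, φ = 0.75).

E49XX → F_EXX = 490 MPa.
t_e = 0.707 × 4 = 2.828 mm; A_we = 2.828 × 150 = 424.2 mm².
Directional factor: 1.0 + 0.5 sin^1.5(55°) = 1.371.
F_nw = 0.6 × 490 × 1.371 = 403 MPa.
φR_n = 0.75 × 403 × 424.2 × 10⁻³ = 128.2 kN.

φR_n ≈ 128 kN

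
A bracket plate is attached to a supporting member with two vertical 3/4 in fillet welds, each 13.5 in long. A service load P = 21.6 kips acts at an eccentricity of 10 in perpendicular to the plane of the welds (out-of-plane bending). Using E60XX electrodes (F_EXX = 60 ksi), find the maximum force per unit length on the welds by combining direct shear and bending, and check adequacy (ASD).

f_max ≈ 3.64 kip/in; adequate

L_w = 2 × 13.5 = 27 in; section modulus (unit throat) S = 2 × L²/6 = 60.75 in².
Direct shear f_v = P/L_w = 21.6/27 = 0.8 kip/in.
Moment M = P × e = 21.6 × 10 = 216 kip·in; bending f_b = M/S = 3.556 kip/in.
f_max = √(f_v² + f_b²) = √(0.8² + 3.556²) = 3.644 kip/in.
r_n/Ω = (1/2.0) × 0.6 × 60 × (0.707 × 0.75) = 9.544 kip/in → adequate.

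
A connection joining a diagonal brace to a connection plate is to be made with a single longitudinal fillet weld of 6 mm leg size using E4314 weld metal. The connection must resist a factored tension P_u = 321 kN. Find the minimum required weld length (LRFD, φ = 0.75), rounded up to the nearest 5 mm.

E43XX → F_EXX = 430 MPa.
Throat t_e = 0.707 × 6 = 4.242 mm.
φr_n = 0.75 × 0.6 × 430 × 4.242 × 10⁻³ = 0.8208 kN/mm.
L_req = P_u / φr_n = 321 / 0.8208 = 391.1 mm total.
Round up → use L = 395 mm.

L = 395 mm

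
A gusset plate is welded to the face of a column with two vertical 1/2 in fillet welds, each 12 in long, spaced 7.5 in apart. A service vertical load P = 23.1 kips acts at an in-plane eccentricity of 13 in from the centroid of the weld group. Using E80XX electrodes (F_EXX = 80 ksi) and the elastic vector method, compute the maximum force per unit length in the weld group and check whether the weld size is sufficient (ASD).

f_max ≈ 3.99 kip/in; adequate

Total weld length L_w = 24 in. Treat welds as unit-width lines.
Polar moment about centroid: J = 2[d³/12 + d(b/2)²] = 2[12³/12 + 12×3.75²] = 625.5 in³.
Direct shear f_v = P/L_w = 23.1 / 24 = 0.9625 kip/in (vertical).
Torsion M = P·e = 23.1 × 13 = 300.3 kip·in.
Critical point at (x, y) = (3.75, 6) from centroid. f_tx = M·y/J = 2.881 kip/in; f_ty = M·x/J = 1.8 kip/in.
Resultant f_max = √[f_tx² + (f_v + f_ty)²] = √[2.881² + (0.9625 + 1.8)²] = 3.991 kip/in.
Capacity per unit length: r_n/Ω = (1/2.0) × 0.6 × 80 × (0.707 × 0.5) = 8.484 kip/in.
3.991 ≤ 8.484 → adequate.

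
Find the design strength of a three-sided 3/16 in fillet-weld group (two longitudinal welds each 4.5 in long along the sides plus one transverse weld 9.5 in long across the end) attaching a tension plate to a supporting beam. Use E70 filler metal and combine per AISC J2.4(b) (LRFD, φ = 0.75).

E70XX → F_EXX = 70 ksi.
t_e = 0.707 × 0.1875 = 0.1326 in.
R_nwl = 0.6 × 70 × 0.1326 × 9 = 50.11 kip (longitudinal, 2 welds).
R_nwt = 0.6 × 70 × 0.1326 × 9.5 = 52.89 kip (transverse, base value).
(i) R_nwl + R_nwt = 103 kip; (ii) 0.85 R_nwl + 1.5 R_nwt = 121.9 kip.
R_n = max = 121.9 kip [governs: (ii)]; φR_n = 91.45 kip.

φR_n ≈ 91.4 kip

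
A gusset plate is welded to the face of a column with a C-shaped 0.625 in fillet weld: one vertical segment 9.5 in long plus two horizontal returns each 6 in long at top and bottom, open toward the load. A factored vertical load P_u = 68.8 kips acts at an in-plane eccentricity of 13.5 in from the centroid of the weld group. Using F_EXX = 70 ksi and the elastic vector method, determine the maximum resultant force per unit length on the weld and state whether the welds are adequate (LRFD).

f_max ≈ 16.3 kip/in; NOT adequate

Total weld length L_w = 21.5 in. Treat welds as unit-width lines.
Centroid: x̄ = 2×6×3 / 21.5 = 1.674 in from the vertical weld.
Polar moment about centroid: J = I_x + I_y = [9.5³/12 + 2×6×4.75²] + [9.5×1.674² + 2(6³/12 + 6×1.326²)] = 425.9 in³.
Direct shear f_v = P/L_w = 68.8 / 21.5 = 3.2 kip/in (vertical).
Torsion M = P·e = 68.8 × 13.5 = 928.8 kip·in.
Critical point at (x, y) = (4.326, 4.75) from centroid. f_tx = M·y/J = 10.36 kip/in; f_ty = M·x/J = 9.433 kip/in.
Resultant f_max = √[f_tx² + (f_v + f_ty)²] = √[10.36² + (3.2 + 9.433)²] = 16.34 kip/in.
Capacity per unit length: φr_n = 0.75 × 0.6 × 70 × (0.707 × 0.625) = 13.92 kip/in.
16.34 > 13.92 → NOT adequate.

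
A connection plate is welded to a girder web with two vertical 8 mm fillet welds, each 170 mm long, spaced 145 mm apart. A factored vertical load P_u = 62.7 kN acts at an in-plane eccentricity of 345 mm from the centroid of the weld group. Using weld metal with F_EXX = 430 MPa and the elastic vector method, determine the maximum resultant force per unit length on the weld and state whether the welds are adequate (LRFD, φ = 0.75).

Total weld length L_w = 340 mm. Treat welds as unit-width lines.
Polar moment about centroid: J = 2[d³/12 + d(b/2)²] = 2[170³/12 + 170×72.5²] = 2606000 mm³.
Direct shear f_v = P/L_w = 62.7×10³ / 340 = 184.4 N/mm (vertical).
Torsion M = P·e = 62.7×10³ × 345 = 21632000 N·mm.
Critical point at (x, y) = (72.5, 85) from centroid. f_tx = M·y/J = 705.6 N/mm; f_ty = M·x/J = 601.8 N/mm.
Resultant f_max = √[f_tx² + (f_v + f_ty)²] = √[705.6² + (184.4 + 601.8)²] = 1056 N/mm.
Capacity per unit length: φr_n = 0.75 × 0.6 × 430 × (0.707 × 8) = 1094 N/mm.
1056 ≤ 1094 → adequate.

f_max ≈ 1060 N/mm; adequate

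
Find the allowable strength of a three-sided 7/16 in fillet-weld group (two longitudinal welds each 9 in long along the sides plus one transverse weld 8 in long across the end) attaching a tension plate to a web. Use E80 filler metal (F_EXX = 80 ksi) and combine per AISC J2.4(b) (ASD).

t_e = 0.707 × 0.4375 = 0.3093 in.
R_nwl = 0.6 × 80 × 0.3093 × 18 = 267.2 kip (longitudinal, 2 welds).
R_nwt = 0.6 × 80 × 0.3093 × 8 = 118.8 kip (transverse, base value).
(i) R_nwl + R_nwt = 386 kip; (ii) 0.85 R_nwl + 1.5 R_nwt = 405.3 kip.
R_n = max = 405.3 kip [governs: (ii)]; R_n/Ω = 202.7 kip.

R_n/Ω ≈ 203 kip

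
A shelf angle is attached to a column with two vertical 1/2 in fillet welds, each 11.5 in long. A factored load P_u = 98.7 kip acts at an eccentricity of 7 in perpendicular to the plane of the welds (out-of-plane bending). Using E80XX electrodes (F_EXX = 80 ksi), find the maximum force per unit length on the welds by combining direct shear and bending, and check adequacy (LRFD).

L_w = 2 × 11.5 = 23 in; section modulus (unit throat) S = 2 × L²/6 = 44.08 in².
Direct shear f_v = P/L_w = 98.7/23 = 4.291 kip/in.
Moment M = P × e = 98.7 × 7 = 690.9 kip·in; bending f_b = M/S = 15.67 kip/in.
f_max = √(f_v² + f_b²) = √(4.291² + 15.67²) = 16.25 kip/in.
φr_n = 0.75 × 0.6 × 80 × (0.707 × 0.5) = 12.73 kip/in → NOT adequate.

f_max ≈ 16.2 kip/in; NOT adequate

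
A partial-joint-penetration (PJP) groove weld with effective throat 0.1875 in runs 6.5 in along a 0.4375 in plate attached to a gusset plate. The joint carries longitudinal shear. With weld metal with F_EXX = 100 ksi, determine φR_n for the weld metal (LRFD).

φR_n ≈ 54.8 kips

Effective throat (given) t_e = 0.1875 in.
A_we = 0.1875 × 6.5 = 1.219 in².
F_nw = 0.6 F_EXX = 60 ksi.
φR_n = 0.75 × 60 × 1.219 = 54.84 kips.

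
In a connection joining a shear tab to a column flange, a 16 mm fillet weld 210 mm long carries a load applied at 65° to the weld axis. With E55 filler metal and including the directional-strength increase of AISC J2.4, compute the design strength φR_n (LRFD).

E55XX → F_EXX = 550 MPa.
t_e = 0.707 × 16 = 11.31 mm; A_we = 11.31 × 210 = 2376 mm².
Directional factor: 1.0 + 0.5 sin^1.5(65°) = 1.431.
F_nw = 0.6 × 550 × 1.431 = 472.4 MPa.
φR_n = 0.75 × 472.4 × 2376 × 10⁻³ = 841.6 kN.

φR_n ≈ 842 kN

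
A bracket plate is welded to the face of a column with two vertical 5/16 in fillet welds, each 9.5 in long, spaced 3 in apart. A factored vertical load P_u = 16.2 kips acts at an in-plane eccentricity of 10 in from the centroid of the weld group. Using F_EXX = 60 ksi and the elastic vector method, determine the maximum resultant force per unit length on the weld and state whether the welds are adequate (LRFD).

Total weld length L_w = 19 in. Treat welds as unit-width lines.
Polar moment about centroid: J = 2[d³/12 + d(b/2)²] = 2[9.5³/12 + 9.5×1.5²] = 185.6 in³.
Direct shear f_v = P/L_w = 16.2 / 19 = 0.8526 kip/in (vertical).
Torsion M = P·e = 16.2 × 10 = 162 kip·in.
Critical point at (x, y) = (1.5, 4.75) from centroid. f_tx = M·y/J = 4.145 kip/in; f_ty = M·x/J = 1.309 kip/in.
Resultant f_max = √[f_tx² + (f_v + f_ty)²] = √[4.145² + (0.8526 + 1.309)²] = 4.675 kip/in.
Capacity per unit length: φr_n = 0.75 × 0.6 × 60 × (0.707 × 0.3125) = 5.965 kip/in.
4.675 ≤ 5.965 → adequate.

f_max ≈ 4.67 kip/in; adequate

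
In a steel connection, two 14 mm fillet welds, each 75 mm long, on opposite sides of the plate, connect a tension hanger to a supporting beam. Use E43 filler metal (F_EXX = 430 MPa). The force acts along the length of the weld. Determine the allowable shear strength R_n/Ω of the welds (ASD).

R_n/Ω ≈ 192 kN

Effective throat t_e = 0.707 × 14 = 9.898 mm.
Total length L = 150 mm; A_we = 9.898 × 150 = 1485 mm².
F_nw = 0.6 F_EXX = 0.6 × 430 = 258 MPa.
R_n = 258 × 1485 × 10⁻³ = 383.1 kN; R_n/Ω = 383.1/2.0 = 191.5 kN.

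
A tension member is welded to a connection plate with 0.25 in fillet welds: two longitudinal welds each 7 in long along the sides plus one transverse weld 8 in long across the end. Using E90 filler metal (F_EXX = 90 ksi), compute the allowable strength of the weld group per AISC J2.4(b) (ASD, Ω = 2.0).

t_e = 0.707 × 0.25 = 0.1767 in.
R_nwl = 0.6 × 90 × 0.1767 × 14 = 133.6 kips (longitudinal, 2 welds).
R_nwt = 0.6 × 90 × 0.1767 × 8 = 76.36 kips (transverse, base value).
(i) R_nwl + R_nwt = 210 kips; (ii) 0.85 R_nwl + 1.5 R_nwt = 228.1 kips.
R_n = max = 228.1 kips [governs: (ii)]; R_n/Ω = 114.1 kips.

R_n/Ω ≈ 114 kips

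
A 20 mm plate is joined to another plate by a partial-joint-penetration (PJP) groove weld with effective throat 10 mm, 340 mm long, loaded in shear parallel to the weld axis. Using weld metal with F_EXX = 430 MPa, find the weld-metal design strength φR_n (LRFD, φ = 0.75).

Effective throat (given) t_e = 10 mm.
A_we = 10 × 340 = 3400 mm².
F_nw = 0.6 F_EXX = 258 MPa.
φR_n = 0.75 × 258 × 3400 × 10⁻³ = 657.9 kN.

φR_n ≈ 658 kN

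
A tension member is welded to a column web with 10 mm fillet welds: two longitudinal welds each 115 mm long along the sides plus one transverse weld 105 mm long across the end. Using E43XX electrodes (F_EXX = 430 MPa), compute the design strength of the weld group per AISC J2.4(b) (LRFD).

t_e = 0.707 × 10 = 7.07 mm.
R_nwl = 0.6 × 430 × 7.07 × 230 × 10⁻³ = 419.5 kN (longitudinal, 2 welds).
R_nwt = 0.6 × 430 × 7.07 × 105 × 10⁻³ = 191.5 kN (transverse, base value).
(i) R_nwl + R_nwt = 611.1 kN; (ii) 0.85 R_nwl + 1.5 R_nwt = 643.9 kN.
R_n = max = 643.9 kN [governs: (ii)]; φR_n = 482.9 kN.

φR_n ≈ 483 kN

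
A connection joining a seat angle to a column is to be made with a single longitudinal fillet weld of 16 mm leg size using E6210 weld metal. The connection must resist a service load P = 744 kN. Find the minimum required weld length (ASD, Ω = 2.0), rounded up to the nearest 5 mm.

E62XX → F_EXX = 620 MPa.
Throat t_e = 0.707 × 16 = 11.31 mm.
r_n/Ω = (0.6 × 620 × 11.31) / 2.0 = 2104 N/mm = 2.104 kN/mm.
L_req = P / (r_n/Ω) = 744 / 2.104 = 353.6 mm total.
Round up → use L = 355 mm.

L = 355 mm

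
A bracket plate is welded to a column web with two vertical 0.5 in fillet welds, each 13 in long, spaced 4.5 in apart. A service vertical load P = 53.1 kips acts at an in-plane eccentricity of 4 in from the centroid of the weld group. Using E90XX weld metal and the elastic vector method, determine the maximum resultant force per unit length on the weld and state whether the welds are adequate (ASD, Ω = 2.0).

E90XX → F_EXX = 90 ksi.
Total weld length L_w = 26 in. Treat welds as unit-width lines.
Polar moment about centroid: J = 2[d³/12 + d(b/2)²] = 2[13³/12 + 13×2.25²] = 497.8 in³.
Direct shear f_v = P/L_w = 53.1 / 26 = 2.042 kip/in (vertical).
Torsion M = P·e = 53.1 × 4 = 212.4 kip·in.
Critical point at (x, y) = (2.25, 6.5) from centroid. f_tx = M·y/J = 2.773 kip/in; f_ty = M·x/J = 0.96 kip/in.
Resultant f_max = √[f_tx² + (f_v + f_ty)²] = √[2.773² + (2.042 + 0.96)²] = 4.087 kip/in.
Capacity per unit length: r_n/Ω = (1/2.0) × 0.6 × 90 × (0.707 × 0.5) = 9.544 kip/in.
4.087 ≤ 9.544 → adequate.

f_max ≈ 4.09 kip/in; adequate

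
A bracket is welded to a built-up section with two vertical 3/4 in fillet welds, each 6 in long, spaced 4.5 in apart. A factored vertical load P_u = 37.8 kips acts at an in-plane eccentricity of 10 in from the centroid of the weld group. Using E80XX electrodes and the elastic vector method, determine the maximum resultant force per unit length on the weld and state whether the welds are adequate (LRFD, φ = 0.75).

E80XX → F_EXX = 80 ksi.
Total weld length L_w = 12 in. Treat welds as unit-width lines.
Polar moment about centroid: J = 2[d³/12 + d(b/2)²] = 2[6³/12 + 6×2.25²] = 96.75 in³.
Direct shear f_v = P/L_w = 37.8 / 12 = 3.15 kip/in (vertical).
Torsion M = P·e = 37.8 × 10 = 378 kip·in.
Critical point at (x, y) = (2.25, 3) from centroid. f_tx = M·y/J = 11.72 kip/in; f_ty = M·x/J = 8.791 kip/in.
Resultant f_max = √[f_tx² + (f_v + f_ty)²] = √[11.72² + (3.15 + 8.791)²] = 16.73 kip/in.
Capacity per unit length: φr_n = 0.75 × 0.6 × 80 × (0.707 × 0.75) = 19.09 kip/in.
16.73 ≤ 19.09 → adequate.

f_max ≈ 16.7 kip/in; adequate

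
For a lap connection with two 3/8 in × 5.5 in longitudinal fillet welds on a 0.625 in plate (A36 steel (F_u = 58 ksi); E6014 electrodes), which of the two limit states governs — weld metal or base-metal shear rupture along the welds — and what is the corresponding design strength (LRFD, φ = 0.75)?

E60XX → F_EXX = 60 ksi.
t_e = 0.707 × 0.375 = 0.2651 in; L = 11 in.
Weld metal: φR_n = 0.75 × 0.6 × 60 × 0.2651 × 11 = 78.74 kips.
Base metal (shear rupture): φR_n = 0.75 × 0.6 × 58 × 0.625 × 11 = 179.4 kips.
Governing: weld metal.

φR_n ≈ 78.7 kips (weld metal governs)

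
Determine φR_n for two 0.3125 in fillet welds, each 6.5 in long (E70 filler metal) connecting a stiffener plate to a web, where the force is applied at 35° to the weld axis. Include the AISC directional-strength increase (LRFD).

E70XX → F_EXX = 70 ksi.
t_e = 0.707 × 0.3125 = 0.2209 in; A_we = 0.2209 × 13 = 2.872 in².
Directional factor: 1.0 + 0.5 sin^1.5(35°) = 1.217.
F_nw = 0.6 × 70 × 1.217 = 51.12 ksi.
φR_n = 0.75 × 51.12 × 2.872 = 110.1 kip.

φR_n ≈ 110 kip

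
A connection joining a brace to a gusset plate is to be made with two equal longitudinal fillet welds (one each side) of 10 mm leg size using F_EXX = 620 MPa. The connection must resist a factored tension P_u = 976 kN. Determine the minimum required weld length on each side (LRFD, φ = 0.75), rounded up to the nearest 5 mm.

L = 250 mm on each side

Throat t_e = 0.707 × 10 = 7.07 mm.
φr_n = 0.75 × 0.6 × 620 × 7.07 × 10⁻³ = 1.973 kN/mm.
L_req = P_u / φr_n = 976 / 1.973 = 494.8 mm total.
Per side: 494.8 / 2 = 247.4 mm.
Round up → use L = 250 mm on each side.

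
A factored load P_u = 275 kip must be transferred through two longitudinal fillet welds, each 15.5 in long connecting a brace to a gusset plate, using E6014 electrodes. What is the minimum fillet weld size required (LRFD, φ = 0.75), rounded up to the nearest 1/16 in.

w = 1/2 in

E60XX → F_EXX = 60 ksi.
Total weld length L = 31 in.
Required throat t_e = P_u / (φ × 0.6 F_EXX × L) = 275 / (0.75 × 0.6 × 60 × 31) = 0.3286 in.
Required leg w = t_e / 0.707 = 0.4647 in → use 1/2 in.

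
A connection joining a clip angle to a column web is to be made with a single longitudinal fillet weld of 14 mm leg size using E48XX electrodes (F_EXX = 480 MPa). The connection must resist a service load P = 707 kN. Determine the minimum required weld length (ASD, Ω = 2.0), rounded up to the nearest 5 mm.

L = 500 mm

Throat t_e = 0.707 × 14 = 9.898 mm.
r_n/Ω = (0.6 × 480 × 9.898) / 2.0 = 1425 N/mm = 1.425 kN/mm.
L_req = P / (r_n/Ω) = 707 / 1.425 = 496 mm total.
Round up → use L = 500 mm.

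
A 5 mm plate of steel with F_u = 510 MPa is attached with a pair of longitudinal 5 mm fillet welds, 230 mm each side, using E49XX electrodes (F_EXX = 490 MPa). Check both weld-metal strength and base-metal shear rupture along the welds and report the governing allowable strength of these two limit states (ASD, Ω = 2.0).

t_e = 0.707 × 5 = 3.535 mm; L = 460 mm.
Weld metal: R_n/Ω = (1/2.0) × 0.6 × 490 × 3.535 × 460 × 10⁻³ = 239 kN.
Base metal (shear rupture): R_n/Ω = (1/2.0) × 0.6 × 510 × 5 × 460 × 10⁻³ = 351.9 kN.
Governing: weld metal.

R_n/Ω ≈ 239 kN (weld metal governs)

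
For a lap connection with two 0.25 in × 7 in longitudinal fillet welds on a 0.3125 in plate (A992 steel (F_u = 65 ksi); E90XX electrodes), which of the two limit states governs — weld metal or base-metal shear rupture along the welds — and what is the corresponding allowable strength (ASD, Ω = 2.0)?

E90XX → F_EXX = 90 ksi.
t_e = 0.707 × 0.25 = 0.1767 in; L = 14 in.
Weld metal: R_n/Ω = (1/2.0) × 0.6 × 90 × 0.1767 × 14 = 66.81 kip.
Base metal (shear rupture): R_n/Ω = (1/2.0) × 0.6 × 65 × 0.3125 × 14 = 85.31 kip.
Governing: weld metal.

R_n/Ω ≈ 66.8 kip (weld metal governs)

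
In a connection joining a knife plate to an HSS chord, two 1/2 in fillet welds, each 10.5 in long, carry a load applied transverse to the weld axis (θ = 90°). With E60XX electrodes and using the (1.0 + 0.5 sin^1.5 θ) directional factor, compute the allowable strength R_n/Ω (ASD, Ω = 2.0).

R_n/Ω ≈ 200 kip

E60XX → F_EXX = 60 ksi.
t_e = 0.707 × 0.5 = 0.3535 in; A_we = 0.3535 × 21 = 7.423 in².
Directional factor: 1.0 + 0.5 sin^1.5(90°) = 1.5.
F_nw = 0.6 × 60 × 1.5 = 54 ksi.
R_n/Ω = (54 × 7.423) / 2.0 = 200.4 kip.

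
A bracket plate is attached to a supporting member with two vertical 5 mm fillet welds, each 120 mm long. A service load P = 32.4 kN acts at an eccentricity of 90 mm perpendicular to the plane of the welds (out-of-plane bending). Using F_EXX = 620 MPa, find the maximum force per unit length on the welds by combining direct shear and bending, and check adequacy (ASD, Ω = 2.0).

L_w = 2 × 120 = 240 mm; section modulus (unit throat) S = 2 × L²/6 = 4800 mm².
Direct shear f_v = P/L_w = 32.4×10³/240 = 135 N/mm.
Moment M = P × e = 32.4×10³ × 90 = 2916000 N·mm; bending f_b = M/S = 607.5 N/mm.
f_max = √(f_v² + f_b²) = √(135² + 607.5²) = 622.3 N/mm.
r_n/Ω = (1/2.0) × 0.6 × 620 × (0.707 × 5) = 657.5 N/mm → adequate.

f_max ≈ 622 N/mm; adequate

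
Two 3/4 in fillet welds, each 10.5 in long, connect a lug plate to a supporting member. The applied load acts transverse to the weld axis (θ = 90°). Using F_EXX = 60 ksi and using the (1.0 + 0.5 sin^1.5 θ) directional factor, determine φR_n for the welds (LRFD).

φR_n ≈ 451 kip

t_e = 0.707 × 0.75 = 0.5302 in; A_we = 0.5302 × 21 = 11.14 in².
Directional factor: 1.0 + 0.5 sin^1.5(90°) = 1.5.
F_nw = 0.6 × 60 × 1.5 = 54 ksi.
φR_n = 0.75 × 54 × 11.14 = 451 kip.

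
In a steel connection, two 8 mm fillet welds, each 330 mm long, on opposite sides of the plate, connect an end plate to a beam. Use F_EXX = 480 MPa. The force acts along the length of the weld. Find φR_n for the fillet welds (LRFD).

φR_n ≈ 806 kN

Effective throat t_e = 0.707 × 8 = 5.656 mm.
Total length L = 660 mm; A_we = 5.656 × 660 = 3733 mm².
F_nw = 0.6 F_EXX = 0.6 × 480 = 288 MPa.
φR_n = 0.75 × 288 × 3733 × 10⁻³ = 806.3 kN.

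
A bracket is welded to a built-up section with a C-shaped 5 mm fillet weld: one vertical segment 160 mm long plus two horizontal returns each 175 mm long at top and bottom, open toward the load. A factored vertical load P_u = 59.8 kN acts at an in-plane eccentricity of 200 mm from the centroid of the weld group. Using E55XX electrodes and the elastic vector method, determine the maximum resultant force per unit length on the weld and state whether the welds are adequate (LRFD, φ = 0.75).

E55XX → F_EXX = 550 MPa.
Total weld length L_w = 510 mm. Treat welds as unit-width lines.
Centroid: x̄ = 2×175×87.5 / 510 = 60.05 mm from the vertical weld.
Polar moment about centroid: J = I_x + I_y = [160³/12 + 2×175×80²] + [160×60.05² + 2(175³/12 + 175×27.45²)] = 4315000 mm³.
Direct shear f_v = P/L_w = 59.8×10³ / 510 = 117.3 N/mm (vertical).
Torsion M = P·e = 59.8×10³ × 200 = 11960000 N·mm.
Critical point at (x, y) = (115, 80) from centroid. f_tx = M·y/J = 221.7 N/mm; f_ty = M·x/J = 318.6 N/mm.
Resultant f_max = √[f_tx² + (f_v + f_ty)²] = √[221.7² + (117.3 + 318.6)²] = 489 N/mm.
Capacity per unit length: φr_n = 0.75 × 0.6 × 550 × (0.707 × 5) = 874.9 N/mm.
489 ≤ 874.9 → adequate.

f_max ≈ 489 N/mm; adequate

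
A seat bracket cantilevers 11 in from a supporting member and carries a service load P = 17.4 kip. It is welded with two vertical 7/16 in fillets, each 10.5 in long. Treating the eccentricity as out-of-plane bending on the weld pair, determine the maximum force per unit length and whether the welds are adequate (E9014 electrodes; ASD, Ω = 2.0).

E90XX → F_EXX = 90 ksi.
L_w = 2 × 10.5 = 21 in; section modulus (unit throat) S = 2 × L²/6 = 36.75 in².
Direct shear f_v = P/L_w = 17.4/21 = 0.8286 kip/in.
Moment M = P × e = 17.4 × 11 = 191.4 kip·in; bending f_b = M/S = 5.208 kip/in.
f_max = √(f_v² + f_b²) = √(0.8286² + 5.208²) = 5.274 kip/in.
r_n/Ω = (1/2.0) × 0.6 × 90 × (0.707 × 0.4375) = 8.351 kip/in → adequate.

f_max ≈ 5.27 kip/in; adequate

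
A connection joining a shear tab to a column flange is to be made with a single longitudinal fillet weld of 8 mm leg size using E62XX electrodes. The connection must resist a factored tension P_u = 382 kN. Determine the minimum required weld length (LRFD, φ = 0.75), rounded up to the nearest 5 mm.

E62XX → F_EXX = 620 MPa.
Throat t_e = 0.707 × 8 = 5.656 mm.
φr_n = 0.75 × 0.6 × 620 × 5.656 × 10⁻³ = 1.578 kN/mm.
L_req = P_u / φr_n = 382 / 1.578 = 242.1 mm total.
Round up → use L = 245 mm.

L = 245 mm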